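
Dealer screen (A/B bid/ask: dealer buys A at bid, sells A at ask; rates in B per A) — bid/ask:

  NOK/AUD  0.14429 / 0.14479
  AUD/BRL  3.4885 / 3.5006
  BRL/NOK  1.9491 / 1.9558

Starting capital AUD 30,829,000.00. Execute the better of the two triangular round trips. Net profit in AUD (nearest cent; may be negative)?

Net profit: AUD 270,538.14

Best loop AUD → NOK → BRL → AUD:
AUD 30,829,000.00 ÷ 0.14479 (buy NOK at ask) = NOK 212,922,163.13
NOK 212,922,163.13 ÷ 1.9558 (buy BRL at ask) = BRL 108,867,043.22
BRL 108,867,043.22 ÷ 3.5006 (buy AUD at ask) = AUD 31,099,538.14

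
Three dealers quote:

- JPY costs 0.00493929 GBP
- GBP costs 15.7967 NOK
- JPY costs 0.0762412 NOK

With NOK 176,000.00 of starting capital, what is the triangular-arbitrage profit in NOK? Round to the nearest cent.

Profit: NOK 4,116.64

Profitable loop is NOK → JPY → GBP → NOK:
NOK 176,000.00 ÷ 0.0762412 = JPY 2,308,463
JPY 2,308,463 × 0.00493929 = GBP 11,402.17
GBP 11,402.17 × 15.7967 = NOK 180,116.64
Profit = NOK 180,116.64 − NOK 176,000.00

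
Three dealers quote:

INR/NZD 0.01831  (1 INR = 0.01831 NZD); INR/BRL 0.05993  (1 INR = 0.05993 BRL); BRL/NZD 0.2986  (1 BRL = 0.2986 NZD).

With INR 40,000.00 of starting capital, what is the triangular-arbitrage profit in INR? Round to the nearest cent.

Profitable loop is INR → NZD → BRL → INR:
INR 40,000.00 × 0.01831 = NZD 732.40
NZD 732.40 ÷ 0.2986 = BRL 2,452.78
BRL 2,452.78 ÷ 0.05993 = INR 40,927.41
Profit = INR 40,927.41 − INR 40,000.00

Profit: INR 927.41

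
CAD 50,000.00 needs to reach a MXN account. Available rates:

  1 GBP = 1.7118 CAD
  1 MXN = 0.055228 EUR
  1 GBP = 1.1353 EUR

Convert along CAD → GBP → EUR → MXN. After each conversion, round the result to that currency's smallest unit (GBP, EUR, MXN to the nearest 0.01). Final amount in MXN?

CAD 50,000.00 ÷ 1.7118 = GBP 29,209.02
GBP 29,209.02 × 1.1353 = EUR 33,161.00
EUR 33,161.00 ÷ 0.055228 = MXN 600,438.18

MXN 600,438.18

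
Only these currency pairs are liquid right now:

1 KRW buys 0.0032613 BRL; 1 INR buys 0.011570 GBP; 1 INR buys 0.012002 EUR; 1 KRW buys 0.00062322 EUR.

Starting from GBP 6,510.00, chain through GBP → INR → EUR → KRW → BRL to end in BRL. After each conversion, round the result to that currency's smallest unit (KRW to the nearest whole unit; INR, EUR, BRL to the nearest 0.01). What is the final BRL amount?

GBP 6,510.00 ÷ 0.011570 = INR 562,662.06
INR 562,662.06 × 0.012002 = EUR 6,753.07
EUR 6,753.07 ÷ 0.00062322 = KRW 10,835,772
KRW 10,835,772 × 0.0032613 = BRL 35,338.70

BRL 35,338.70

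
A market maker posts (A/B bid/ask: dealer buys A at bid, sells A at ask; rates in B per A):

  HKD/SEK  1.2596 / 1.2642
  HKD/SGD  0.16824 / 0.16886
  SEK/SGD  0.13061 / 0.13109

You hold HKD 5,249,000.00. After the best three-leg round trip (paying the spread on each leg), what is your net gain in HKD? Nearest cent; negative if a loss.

Best loop HKD → SGD → SEK → HKD:
HKD 5,249,000.00 × 0.16824 (sell HKD at bid) = SGD 883,091.76
SGD 883,091.76 ÷ 0.13109 (buy SEK at ask) = SEK 6,736,530.32
SEK 6,736,530.32 ÷ 1.2642 (buy HKD at ask) = HKD 5,328,690.34

Net profit: HKD 79,690.34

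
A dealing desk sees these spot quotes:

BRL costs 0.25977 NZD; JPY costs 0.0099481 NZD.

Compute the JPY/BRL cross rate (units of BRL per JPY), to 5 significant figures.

JPY/BRL = 0.038296

1 JPY × 0.0099481 = 0.0099481 NZD
0.0099481 NZD ÷ 0.25977 = 0.0382958 BRL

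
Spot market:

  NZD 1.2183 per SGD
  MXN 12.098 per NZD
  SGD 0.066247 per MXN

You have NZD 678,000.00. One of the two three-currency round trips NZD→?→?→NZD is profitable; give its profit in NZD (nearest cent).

Profit: NZD 16,377.52

Profitable loop is NZD → SGD → MXN → NZD:
NZD 678,000.00 ÷ 1.2183 = SGD 556,513.17
SGD 556,513.17 ÷ 0.066247 = MXN 8,400,579.26
MXN 8,400,579.26 ÷ 12.098 = NZD 694,377.52
Profit = NZD 694,377.52 − NZD 678,000.00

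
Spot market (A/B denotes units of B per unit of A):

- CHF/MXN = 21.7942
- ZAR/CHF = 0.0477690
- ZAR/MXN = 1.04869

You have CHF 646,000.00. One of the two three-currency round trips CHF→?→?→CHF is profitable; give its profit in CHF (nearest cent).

Profit: CHF 4,717.61

Profitable loop is CHF → ZAR → MXN → CHF:
CHF 646,000.00 ÷ 0.0477690 = ZAR 13,523,414.77
ZAR 13,523,414.77 × 1.04869 = MXN 14,181,869.83
MXN 14,181,869.83 ÷ 21.7942 = CHF 650,717.61
Profit = CHF 650,717.61 − CHF 646,000.00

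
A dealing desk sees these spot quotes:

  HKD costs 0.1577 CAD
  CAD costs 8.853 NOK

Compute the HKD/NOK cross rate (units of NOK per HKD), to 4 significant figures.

HKD/NOK = 1.396

1 HKD × 0.1577 = 0.1577 CAD
0.1577 CAD × 8.853 = 1.39612 NOK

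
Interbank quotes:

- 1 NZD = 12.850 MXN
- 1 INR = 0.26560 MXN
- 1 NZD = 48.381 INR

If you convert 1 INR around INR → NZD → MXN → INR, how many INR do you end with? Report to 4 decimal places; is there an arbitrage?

Around INR → NZD → MXN → INR: 1 ÷ 48.381 × 12.850 ÷ 0.26560 = 1.000000
Product ≈ 1 (deviation 0.000%, within rounding noise).

1.0000 (no arbitrage)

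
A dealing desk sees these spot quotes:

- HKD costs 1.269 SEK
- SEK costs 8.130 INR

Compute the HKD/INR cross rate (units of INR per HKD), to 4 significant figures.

1 HKD × 1.269 = 1.269 SEK
1.269 SEK × 8.130 = 10.317 INR

HKD/INR = 10.32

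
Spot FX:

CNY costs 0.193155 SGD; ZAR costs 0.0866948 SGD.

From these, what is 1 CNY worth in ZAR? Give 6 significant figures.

1 CNY × 0.193155 = 0.193155 SGD
0.193155 SGD ÷ 0.0866948 = 2.22799 ZAR

CNY/ZAR = 2.22799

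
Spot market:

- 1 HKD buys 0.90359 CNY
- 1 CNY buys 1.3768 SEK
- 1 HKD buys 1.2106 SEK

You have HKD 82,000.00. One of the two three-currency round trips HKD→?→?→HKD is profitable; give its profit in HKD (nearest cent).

Profitable loop is HKD → CNY → SEK → HKD:
HKD 82,000.00 × 0.90359 = CNY 74,094.38
CNY 74,094.38 × 1.3768 = SEK 102,013.14
SEK 102,013.14 ÷ 1.2106 = HKD 84,266.60
Profit = HKD 84,266.60 − HKD 82,000.00

Profit: HKD 2,266.60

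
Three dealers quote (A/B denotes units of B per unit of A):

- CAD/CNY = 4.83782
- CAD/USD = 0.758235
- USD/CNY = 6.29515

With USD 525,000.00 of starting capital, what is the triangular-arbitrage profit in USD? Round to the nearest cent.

Profit: USD 7,107.15

Profitable loop is USD → CAD → CNY → USD:
USD 525,000.00 ÷ 0.758235 = CAD 692,397.48
CAD 692,397.48 × 4.83782 = CNY 3,349,694.36
CNY 3,349,694.36 ÷ 6.29515 = USD 532,107.15
Profit = USD 532,107.15 − USD 525,000.00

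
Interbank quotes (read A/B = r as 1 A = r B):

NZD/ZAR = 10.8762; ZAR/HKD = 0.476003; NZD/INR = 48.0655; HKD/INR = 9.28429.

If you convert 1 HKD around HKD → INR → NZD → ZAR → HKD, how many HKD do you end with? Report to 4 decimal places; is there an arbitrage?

1.0000 (no arbitrage)

Around HKD → INR → NZD → ZAR → HKD: 1 × 9.28429 ÷ 48.0655 × 10.8762 × 0.476003 = 1.000005
Product ≈ 1 (deviation 0.000%, within rounding noise).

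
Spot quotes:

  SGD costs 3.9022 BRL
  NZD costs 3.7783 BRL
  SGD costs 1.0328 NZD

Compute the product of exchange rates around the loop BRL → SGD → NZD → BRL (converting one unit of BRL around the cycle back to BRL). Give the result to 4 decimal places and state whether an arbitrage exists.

Around BRL → SGD → NZD → BRL: 1 ÷ 3.9022 × 1.0328 × 3.7783 = 1.000007
Product ≈ 1 (deviation 0.001%, within rounding noise).

1.0000 (no arbitrage)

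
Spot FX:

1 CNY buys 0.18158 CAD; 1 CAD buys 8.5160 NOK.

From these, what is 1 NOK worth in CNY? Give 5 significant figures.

NOK/CNY = 0.64669

1 NOK ÷ 8.5160 = 0.117426 CAD
0.117426 CAD ÷ 0.18158 = 0.64669 CNY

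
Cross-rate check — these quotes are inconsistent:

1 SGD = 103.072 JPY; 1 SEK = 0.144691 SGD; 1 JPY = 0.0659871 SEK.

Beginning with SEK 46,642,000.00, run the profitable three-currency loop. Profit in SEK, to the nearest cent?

Profit: SEK 753,368.13

Profitable loop is SEK → JPY → SGD → SEK:
SEK 46,642,000.00 ÷ 0.0659871 = JPY 706,835,124
JPY 706,835,124 ÷ 103.072 = SGD 6,857,683.21
SGD 6,857,683.21 ÷ 0.144691 = SEK 47,395,368.13
Profit = SEK 47,395,368.13 − SEK 46,642,000.00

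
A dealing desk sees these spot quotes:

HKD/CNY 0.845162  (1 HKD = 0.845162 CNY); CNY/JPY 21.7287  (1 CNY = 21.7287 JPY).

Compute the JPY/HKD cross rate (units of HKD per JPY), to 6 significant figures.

1 JPY ÷ 21.7287 = 0.0460221 CNY
0.0460221 CNY ÷ 0.845162 = 0.0544536 HKD

JPY/HKD = 0.0544536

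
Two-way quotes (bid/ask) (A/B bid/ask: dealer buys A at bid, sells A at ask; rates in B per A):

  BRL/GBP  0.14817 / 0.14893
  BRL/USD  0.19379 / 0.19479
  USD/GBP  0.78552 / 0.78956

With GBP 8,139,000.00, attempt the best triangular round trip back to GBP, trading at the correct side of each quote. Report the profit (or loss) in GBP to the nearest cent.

Best loop GBP → BRL → USD → GBP:
GBP 8,139,000.00 ÷ 0.14893 (buy BRL at ask) = BRL 54,649,835.49
BRL 54,649,835.49 × 0.19379 (sell BRL at bid) = USD 10,590,591.62
USD 10,590,591.62 × 0.78552 (sell USD at bid) = GBP 8,319,121.53

Net profit: GBP 180,121.53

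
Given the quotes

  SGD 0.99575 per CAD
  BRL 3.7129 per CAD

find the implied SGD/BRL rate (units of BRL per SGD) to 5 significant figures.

SGD/BRL = 3.7287

1 SGD ÷ 0.99575 = 1.00427 CAD
1.00427 CAD × 3.7129 = 3.72875 BRL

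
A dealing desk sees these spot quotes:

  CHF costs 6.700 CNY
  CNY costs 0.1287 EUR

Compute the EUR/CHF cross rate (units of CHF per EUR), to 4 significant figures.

1 EUR ÷ 0.1287 = 7.77001 CNY
7.77001 CNY ÷ 6.700 = 1.1597 CHF

EUR/CHF = 1.160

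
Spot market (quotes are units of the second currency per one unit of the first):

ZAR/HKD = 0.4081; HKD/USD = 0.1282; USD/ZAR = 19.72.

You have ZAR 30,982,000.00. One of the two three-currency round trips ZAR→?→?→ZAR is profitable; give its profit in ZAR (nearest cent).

Profitable loop is ZAR → HKD → USD → ZAR:
ZAR 30,982,000.00 × 0.4081 = HKD 12,643,754.20
HKD 12,643,754.20 × 0.1282 = USD 1,620,929.29
USD 1,620,929.29 × 19.72 = ZAR 31,964,725.57
Profit = ZAR 31,964,725.57 − ZAR 30,982,000.00

Profit: ZAR 982,725.57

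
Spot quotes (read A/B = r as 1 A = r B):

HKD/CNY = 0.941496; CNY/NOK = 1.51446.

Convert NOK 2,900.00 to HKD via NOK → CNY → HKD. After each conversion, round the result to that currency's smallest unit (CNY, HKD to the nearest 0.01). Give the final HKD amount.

HKD 2,033.86

NOK 2,900.00 ÷ 1.51446 = CNY 1,914.87
CNY 1,914.87 ÷ 0.941496 = HKD 2,033.86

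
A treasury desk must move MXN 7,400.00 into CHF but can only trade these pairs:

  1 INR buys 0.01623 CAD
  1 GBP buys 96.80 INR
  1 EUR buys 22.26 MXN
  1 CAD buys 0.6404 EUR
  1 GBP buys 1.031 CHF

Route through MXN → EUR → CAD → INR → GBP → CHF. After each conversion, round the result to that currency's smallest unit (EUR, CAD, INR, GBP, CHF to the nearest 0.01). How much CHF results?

MXN 7,400.00 ÷ 22.26 = EUR 332.43
EUR 332.43 ÷ 0.6404 = CAD 519.10
CAD 519.10 ÷ 0.01623 = INR 31,983.98
INR 31,983.98 ÷ 96.80 = GBP 330.41
GBP 330.41 × 1.031 = CHF 340.65

CHF 340.65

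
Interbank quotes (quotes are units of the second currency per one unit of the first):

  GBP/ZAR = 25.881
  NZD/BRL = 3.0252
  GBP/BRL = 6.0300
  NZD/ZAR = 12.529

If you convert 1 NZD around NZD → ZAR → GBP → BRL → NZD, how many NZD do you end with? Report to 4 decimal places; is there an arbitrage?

Around NZD → ZAR → GBP → BRL → NZD: 1 × 12.529 ÷ 25.881 × 6.0300 ÷ 3.0252 = 0.964936
Product < 1; profitable direction is NZD → BRL → GBP → ZAR → NZD.

0.9649 (arbitrage exists)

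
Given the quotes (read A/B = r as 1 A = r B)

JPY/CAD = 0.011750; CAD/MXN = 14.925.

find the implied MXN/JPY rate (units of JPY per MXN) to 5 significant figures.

1 MXN ÷ 14.925 = 0.0670017 CAD
0.0670017 CAD ÷ 0.011750 = 5.70227 JPY

MXN/JPY = 5.7023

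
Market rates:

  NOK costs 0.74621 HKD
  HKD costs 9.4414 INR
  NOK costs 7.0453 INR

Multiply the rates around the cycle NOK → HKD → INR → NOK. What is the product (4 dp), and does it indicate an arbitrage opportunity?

Around NOK → HKD → INR → NOK: 1 × 0.74621 × 9.4414 ÷ 7.0453 = 0.999995
Product ≈ 1 (deviation 0.000%, within rounding noise).

1.0000 (no arbitrage)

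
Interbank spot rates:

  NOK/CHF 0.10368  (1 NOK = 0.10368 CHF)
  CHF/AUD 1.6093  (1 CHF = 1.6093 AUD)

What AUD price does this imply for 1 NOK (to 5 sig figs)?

NOK/AUD = 0.16685

1 NOK × 0.10368 = 0.10368 CHF
0.10368 CHF × 1.6093 = 0.166852 AUD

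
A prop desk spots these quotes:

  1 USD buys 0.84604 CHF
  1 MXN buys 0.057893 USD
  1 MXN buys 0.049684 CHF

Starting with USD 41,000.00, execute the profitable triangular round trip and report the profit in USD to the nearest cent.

Profitable loop is USD → MXN → CHF → USD:
USD 41,000.00 ÷ 0.057893 = MXN 708,203.06
MXN 708,203.06 × 0.049684 = CHF 35,186.36
CHF 35,186.36 ÷ 0.84604 = USD 41,589.48
Profit = USD 41,589.48 − USD 41,000.00

Profit: USD 589.48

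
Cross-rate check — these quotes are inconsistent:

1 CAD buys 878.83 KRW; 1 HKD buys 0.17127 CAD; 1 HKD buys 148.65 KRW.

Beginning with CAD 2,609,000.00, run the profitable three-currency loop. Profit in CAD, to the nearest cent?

Profitable loop is CAD → KRW → HKD → CAD:
CAD 2,609,000.00 × 878.83 = KRW 2,292,867,470
KRW 2,292,867,470 ÷ 148.65 = HKD 15,424,604.57
HKD 15,424,604.57 × 0.17127 = CAD 2,641,772.03
Profit = CAD 2,641,772.03 − CAD 2,609,000.00

Profit: CAD 32,772.03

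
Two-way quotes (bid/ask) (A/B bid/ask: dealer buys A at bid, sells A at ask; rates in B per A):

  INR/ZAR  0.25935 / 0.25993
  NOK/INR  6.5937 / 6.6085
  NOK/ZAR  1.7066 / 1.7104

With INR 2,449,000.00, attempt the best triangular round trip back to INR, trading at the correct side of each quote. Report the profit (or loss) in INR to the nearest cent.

Net result: INR -463.78 (no profitable arbitrage after spreads)

Best loop INR → ZAR → NOK → INR:
INR 2,449,000.00 × 0.25935 (sell INR at bid) = ZAR 635,148.15
ZAR 635,148.15 ÷ 1.7104 (buy NOK at ask) = NOK 371,344.80
NOK 371,344.80 × 6.5937 (sell NOK at bid) = INR 2,448,536.22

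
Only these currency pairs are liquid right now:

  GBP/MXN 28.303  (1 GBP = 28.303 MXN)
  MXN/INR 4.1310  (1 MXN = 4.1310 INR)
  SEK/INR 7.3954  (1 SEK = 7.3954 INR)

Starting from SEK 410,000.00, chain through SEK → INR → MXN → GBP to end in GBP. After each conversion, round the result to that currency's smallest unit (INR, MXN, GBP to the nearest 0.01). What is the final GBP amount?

SEK 410,000.00 × 7.3954 = INR 3,032,114.00
INR 3,032,114.00 ÷ 4.1310 = MXN 733,990.32
MXN 733,990.32 ÷ 28.303 = GBP 25,933.30

GBP 25,933.30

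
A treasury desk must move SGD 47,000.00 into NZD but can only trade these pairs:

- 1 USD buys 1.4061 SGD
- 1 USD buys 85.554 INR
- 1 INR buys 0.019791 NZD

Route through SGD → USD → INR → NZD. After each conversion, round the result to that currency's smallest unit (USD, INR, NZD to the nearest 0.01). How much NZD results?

SGD 47,000.00 ÷ 1.4061 = USD 33,425.79
USD 33,425.79 × 85.554 = INR 2,859,710.04
INR 2,859,710.04 × 0.019791 = NZD 56,596.52

NZD 56,596.52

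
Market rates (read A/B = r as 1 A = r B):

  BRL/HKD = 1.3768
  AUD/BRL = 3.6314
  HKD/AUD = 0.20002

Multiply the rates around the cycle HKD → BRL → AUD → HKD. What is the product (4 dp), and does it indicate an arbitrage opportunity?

Around HKD → BRL → AUD → HKD: 1 ÷ 1.3768 ÷ 3.6314 ÷ 0.20002 = 0.999958
Product ≈ 1 (deviation 0.004%, within rounding noise).

1.0000 (no arbitrage)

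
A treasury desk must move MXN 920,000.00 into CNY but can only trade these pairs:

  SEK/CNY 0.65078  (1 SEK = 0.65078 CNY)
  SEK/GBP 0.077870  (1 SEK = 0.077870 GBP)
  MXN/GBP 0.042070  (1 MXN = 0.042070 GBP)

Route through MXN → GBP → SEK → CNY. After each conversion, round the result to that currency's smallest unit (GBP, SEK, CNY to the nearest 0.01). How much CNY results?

CNY 323,462.81

MXN 920,000.00 × 0.042070 = GBP 38,704.40
GBP 38,704.40 ÷ 0.077870 = SEK 497,038.65
SEK 497,038.65 × 0.65078 = CNY 323,462.81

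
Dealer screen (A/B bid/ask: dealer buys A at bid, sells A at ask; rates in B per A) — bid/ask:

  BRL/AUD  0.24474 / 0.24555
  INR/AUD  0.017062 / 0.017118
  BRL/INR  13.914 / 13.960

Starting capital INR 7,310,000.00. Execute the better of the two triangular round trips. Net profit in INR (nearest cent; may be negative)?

Best loop INR → BRL → AUD → INR:
INR 7,310,000.00 ÷ 13.960 (buy BRL at ask) = BRL 523,638.97
BRL 523,638.97 × 0.24474 (sell BRL at bid) = AUD 128,155.40
AUD 128,155.40 ÷ 0.017118 (buy INR at ask) = INR 7,486,587.29

Net profit: INR 176,587.29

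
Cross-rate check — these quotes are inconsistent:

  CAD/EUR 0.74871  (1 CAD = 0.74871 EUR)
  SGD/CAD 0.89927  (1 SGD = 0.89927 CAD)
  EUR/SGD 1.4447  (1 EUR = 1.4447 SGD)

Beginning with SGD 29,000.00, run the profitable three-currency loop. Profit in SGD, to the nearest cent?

Profit: SGD 813.75

Profitable loop is SGD → EUR → CAD → SGD:
SGD 29,000.00 ÷ 1.4447 = EUR 20,073.37
EUR 20,073.37 ÷ 0.74871 = CAD 26,810.61
CAD 26,810.61 ÷ 0.89927 = SGD 29,813.75
Profit = SGD 29,813.75 − SGD 29,000.00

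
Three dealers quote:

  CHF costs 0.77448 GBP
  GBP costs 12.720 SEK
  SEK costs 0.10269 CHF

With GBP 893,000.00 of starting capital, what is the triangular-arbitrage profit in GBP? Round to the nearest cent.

Profitable loop is GBP → SEK → CHF → GBP:
GBP 893,000.00 × 12.720 = SEK 11,358,960.00
SEK 11,358,960.00 × 0.10269 = CHF 1,166,451.60
CHF 1,166,451.60 × 0.77448 = GBP 903,393.44
Profit = GBP 903,393.44 − GBP 893,000.00

Profit: GBP 10,393.44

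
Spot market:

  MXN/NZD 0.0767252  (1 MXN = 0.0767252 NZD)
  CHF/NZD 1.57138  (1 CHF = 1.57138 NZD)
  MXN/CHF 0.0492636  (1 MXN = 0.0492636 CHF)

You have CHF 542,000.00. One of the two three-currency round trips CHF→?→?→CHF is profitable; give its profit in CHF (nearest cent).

Profit: CHF 4,850.51

Profitable loop is CHF → NZD → MXN → CHF:
CHF 542,000.00 × 1.57138 = NZD 851,687.96
NZD 851,687.96 ÷ 0.0767252 = MXN 11,100,498.40
MXN 11,100,498.40 × 0.0492636 = CHF 546,850.51
Profit = CHF 546,850.51 − CHF 542,000.00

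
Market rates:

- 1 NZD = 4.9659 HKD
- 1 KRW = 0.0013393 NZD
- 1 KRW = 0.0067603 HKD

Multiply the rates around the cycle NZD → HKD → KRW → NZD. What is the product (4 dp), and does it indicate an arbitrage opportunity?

0.9838 (arbitrage exists)

Around NZD → HKD → KRW → NZD: 1 × 4.9659 ÷ 0.0067603 × 0.0013393 = 0.983807
Product < 1; profitable direction is NZD → KRW → HKD → NZD.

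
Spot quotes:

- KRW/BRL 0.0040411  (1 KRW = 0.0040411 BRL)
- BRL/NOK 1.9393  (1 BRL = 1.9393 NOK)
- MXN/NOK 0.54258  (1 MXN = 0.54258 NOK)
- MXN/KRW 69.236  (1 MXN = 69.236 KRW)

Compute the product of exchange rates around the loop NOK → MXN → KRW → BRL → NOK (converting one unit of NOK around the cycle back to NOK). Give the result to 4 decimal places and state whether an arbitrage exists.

Around NOK → MXN → KRW → BRL → NOK: 1 ÷ 0.54258 × 69.236 × 0.0040411 × 1.9393 = 1.000029
Product ≈ 1 (deviation 0.003%, within rounding noise).

1.0000 (no arbitrage)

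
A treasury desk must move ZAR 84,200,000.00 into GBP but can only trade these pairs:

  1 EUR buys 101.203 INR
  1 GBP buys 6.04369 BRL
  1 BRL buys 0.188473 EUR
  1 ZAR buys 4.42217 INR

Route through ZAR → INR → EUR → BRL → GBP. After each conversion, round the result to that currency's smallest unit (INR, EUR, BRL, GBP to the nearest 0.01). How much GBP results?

GBP 3,230,002.18

ZAR 84,200,000.00 × 4.42217 = INR 372,346,714.00
INR 372,346,714.00 ÷ 101.203 = EUR 3,679,206.29
EUR 3,679,206.29 ÷ 0.188473 = BRL 19,521,131.89
BRL 19,521,131.89 ÷ 6.04369 = GBP 3,230,002.18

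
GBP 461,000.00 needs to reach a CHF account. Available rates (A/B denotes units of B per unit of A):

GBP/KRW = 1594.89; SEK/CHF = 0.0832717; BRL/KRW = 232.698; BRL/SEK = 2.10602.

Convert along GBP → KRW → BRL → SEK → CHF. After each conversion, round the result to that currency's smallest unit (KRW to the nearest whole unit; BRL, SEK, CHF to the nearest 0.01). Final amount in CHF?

GBP 461,000.00 × 1594.89 = KRW 735,244,290
KRW 735,244,290 ÷ 232.698 = BRL 3,159,650.23
BRL 3,159,650.23 × 2.10602 = SEK 6,654,286.58
SEK 6,654,286.58 × 0.0832717 = CHF 554,113.76

CHF 554,113.76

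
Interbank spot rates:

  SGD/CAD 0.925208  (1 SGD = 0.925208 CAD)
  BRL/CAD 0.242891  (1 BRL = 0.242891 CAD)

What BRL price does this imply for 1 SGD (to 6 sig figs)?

1 SGD × 0.925208 = 0.925208 CAD
0.925208 CAD ÷ 0.242891 = 3.80915 BRL

SGD/BRL = 3.80915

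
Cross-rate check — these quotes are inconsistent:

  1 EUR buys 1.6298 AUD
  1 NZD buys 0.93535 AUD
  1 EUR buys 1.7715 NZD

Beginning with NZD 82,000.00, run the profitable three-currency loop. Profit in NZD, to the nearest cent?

Profit: NZD 1,367.13

Profitable loop is NZD → AUD → EUR → NZD:
NZD 82,000.00 × 0.93535 = AUD 76,698.70
AUD 76,698.70 ÷ 1.6298 = EUR 47,060.19
EUR 47,060.19 × 1.7715 = NZD 83,367.13
Profit = NZD 83,367.13 − NZD 82,000.00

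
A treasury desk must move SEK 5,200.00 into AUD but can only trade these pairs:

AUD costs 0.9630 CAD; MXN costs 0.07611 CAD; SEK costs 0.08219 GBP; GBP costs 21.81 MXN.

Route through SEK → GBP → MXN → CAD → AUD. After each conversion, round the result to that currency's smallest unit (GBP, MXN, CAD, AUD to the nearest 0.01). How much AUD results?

AUD 736.71

SEK 5,200.00 × 0.08219 = GBP 427.39
GBP 427.39 × 21.81 = MXN 9,321.38
MXN 9,321.38 × 0.07611 = CAD 709.45
CAD 709.45 ÷ 0.9630 = AUD 736.71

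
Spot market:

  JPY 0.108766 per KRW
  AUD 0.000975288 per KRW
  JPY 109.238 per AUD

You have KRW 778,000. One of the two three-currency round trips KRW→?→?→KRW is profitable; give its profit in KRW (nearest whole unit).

Profit: KRW 16,266

Profitable loop is KRW → JPY → AUD → KRW:
KRW 778,000 × 0.108766 = JPY 84,620
JPY 84,620 ÷ 109.238 = AUD 774.64
AUD 774.64 ÷ 0.000975288 = KRW 794,266
Profit = KRW 794,266 − KRW 778,000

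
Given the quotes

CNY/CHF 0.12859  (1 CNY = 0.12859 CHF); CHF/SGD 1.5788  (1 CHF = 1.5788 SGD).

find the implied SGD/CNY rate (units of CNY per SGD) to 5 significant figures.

SGD/CNY = 4.9257

1 SGD ÷ 1.5788 = 0.633392 CHF
0.633392 CHF ÷ 0.12859 = 4.92567 CNY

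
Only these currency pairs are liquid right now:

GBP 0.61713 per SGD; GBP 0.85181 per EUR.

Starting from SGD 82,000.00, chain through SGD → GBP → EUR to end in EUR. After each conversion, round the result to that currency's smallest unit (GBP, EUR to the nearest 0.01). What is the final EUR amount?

SGD 82,000.00 × 0.61713 = GBP 50,604.66
GBP 50,604.66 ÷ 0.85181 = EUR 59,408.39

EUR 59,408.39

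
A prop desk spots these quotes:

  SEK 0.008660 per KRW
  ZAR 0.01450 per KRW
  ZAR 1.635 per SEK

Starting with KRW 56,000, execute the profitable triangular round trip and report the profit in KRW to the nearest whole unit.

Profit: KRW 1,348

Profitable loop is KRW → ZAR → SEK → KRW:
KRW 56,000 × 0.01450 = ZAR 812.00
ZAR 812.00 ÷ 1.635 = SEK 496.64
SEK 496.64 ÷ 0.008660 = KRW 57,348
Profit = KRW 57,348 − KRW 56,000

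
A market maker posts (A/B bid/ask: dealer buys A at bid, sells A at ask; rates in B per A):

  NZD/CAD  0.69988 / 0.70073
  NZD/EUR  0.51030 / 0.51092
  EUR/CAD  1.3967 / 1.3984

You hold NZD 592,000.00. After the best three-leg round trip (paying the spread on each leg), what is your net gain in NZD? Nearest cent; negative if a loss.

Best loop NZD → EUR → CAD → NZD:
NZD 592,000.00 × 0.51030 (sell NZD at bid) = EUR 302,097.60
EUR 302,097.60 × 1.3967 (sell EUR at bid) = CAD 421,939.72
CAD 421,939.72 ÷ 0.70073 (buy NZD at ask) = NZD 602,143.08

Net profit: NZD 10,143.08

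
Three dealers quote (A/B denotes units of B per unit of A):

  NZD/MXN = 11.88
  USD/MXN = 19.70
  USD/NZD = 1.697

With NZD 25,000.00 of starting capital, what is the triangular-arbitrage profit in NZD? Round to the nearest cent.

Profitable loop is NZD → MXN → USD → NZD:
NZD 25,000.00 × 11.88 = MXN 297,000.00
MXN 297,000.00 ÷ 19.70 = USD 15,076.14
USD 15,076.14 × 1.697 = NZD 25,584.21
Profit = NZD 25,584.21 − NZD 25,000.00

Profit: NZD 584.21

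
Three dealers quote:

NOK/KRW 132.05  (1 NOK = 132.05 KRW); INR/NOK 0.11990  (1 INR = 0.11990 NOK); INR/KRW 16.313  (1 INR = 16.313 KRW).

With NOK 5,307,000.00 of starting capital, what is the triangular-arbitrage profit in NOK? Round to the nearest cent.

Profit: NOK 160,960.08

Profitable loop is NOK → INR → KRW → NOK:
NOK 5,307,000.00 ÷ 0.11990 = INR 44,261,884.90
INR 44,261,884.90 × 16.313 = KRW 722,044,128
KRW 722,044,128 ÷ 132.05 = NOK 5,467,960.08
Profit = NOK 5,467,960.08 − NOK 5,307,000.00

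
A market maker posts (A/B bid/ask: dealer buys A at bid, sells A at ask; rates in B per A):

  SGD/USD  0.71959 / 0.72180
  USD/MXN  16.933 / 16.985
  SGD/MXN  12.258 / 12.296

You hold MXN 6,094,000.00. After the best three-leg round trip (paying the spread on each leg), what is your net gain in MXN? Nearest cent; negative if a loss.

Net result: MXN -881.31 (no profitable arbitrage after spreads)

Best loop MXN → USD → SGD → MXN:
MXN 6,094,000.00 ÷ 16.985 (buy USD at ask) = USD 358,787.17
USD 358,787.17 ÷ 0.72180 (buy SGD at ask) = SGD 497,072.83
SGD 497,072.83 × 12.258 (sell SGD at bid) = MXN 6,093,118.69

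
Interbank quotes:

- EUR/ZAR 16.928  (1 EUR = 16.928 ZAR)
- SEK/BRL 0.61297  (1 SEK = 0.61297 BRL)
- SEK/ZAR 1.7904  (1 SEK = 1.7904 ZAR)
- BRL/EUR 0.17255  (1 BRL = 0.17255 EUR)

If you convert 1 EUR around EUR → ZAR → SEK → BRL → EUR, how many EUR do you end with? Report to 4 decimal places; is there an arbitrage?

Around EUR → ZAR → SEK → BRL → EUR: 1 × 16.928 ÷ 1.7904 × 0.61297 × 0.17255 = 1.000022
Product ≈ 1 (deviation 0.002%, within rounding noise).

1.0000 (no arbitrage)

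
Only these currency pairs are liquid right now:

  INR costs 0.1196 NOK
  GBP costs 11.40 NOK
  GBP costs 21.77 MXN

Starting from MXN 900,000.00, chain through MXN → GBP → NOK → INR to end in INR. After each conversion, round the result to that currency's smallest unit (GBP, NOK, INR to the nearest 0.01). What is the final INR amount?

INR 3,940,558.70

MXN 900,000.00 ÷ 21.77 = GBP 41,341.30
GBP 41,341.30 × 11.40 = NOK 471,290.82
NOK 471,290.82 ÷ 0.1196 = INR 3,940,558.70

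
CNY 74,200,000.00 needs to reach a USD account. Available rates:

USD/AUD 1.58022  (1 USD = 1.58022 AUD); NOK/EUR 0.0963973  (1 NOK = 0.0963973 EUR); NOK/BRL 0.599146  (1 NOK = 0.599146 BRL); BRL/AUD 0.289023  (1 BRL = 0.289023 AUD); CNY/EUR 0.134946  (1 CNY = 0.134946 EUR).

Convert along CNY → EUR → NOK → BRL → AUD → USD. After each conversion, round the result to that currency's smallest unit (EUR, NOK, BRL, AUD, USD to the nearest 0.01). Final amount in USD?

CNY 74,200,000.00 × 0.134946 = EUR 10,012,993.20
EUR 10,012,993.20 ÷ 0.0963973 = NOK 103,872,133.35
NOK 103,872,133.35 × 0.599146 = BRL 62,234,573.21
BRL 62,234,573.21 × 0.289023 = AUD 17,987,223.05
AUD 17,987,223.05 ÷ 1.58022 = USD 11,382,733.45

USD 11,382,733.45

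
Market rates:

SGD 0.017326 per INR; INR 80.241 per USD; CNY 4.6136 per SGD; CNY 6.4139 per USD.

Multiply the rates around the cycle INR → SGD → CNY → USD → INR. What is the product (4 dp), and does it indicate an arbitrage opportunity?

1.0000 (no arbitrage)

Around INR → SGD → CNY → USD → INR: 1 × 0.017326 × 4.6136 ÷ 6.4139 × 80.241 = 1.000029
Product ≈ 1 (deviation 0.003%, within rounding noise).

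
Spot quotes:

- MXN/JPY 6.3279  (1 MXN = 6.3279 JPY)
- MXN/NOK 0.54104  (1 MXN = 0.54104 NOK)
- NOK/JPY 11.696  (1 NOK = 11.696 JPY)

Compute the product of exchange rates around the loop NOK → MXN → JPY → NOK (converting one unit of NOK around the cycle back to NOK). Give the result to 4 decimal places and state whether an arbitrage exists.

1.0000 (no arbitrage)

Around NOK → MXN → JPY → NOK: 1 ÷ 0.54104 × 6.3279 ÷ 11.696 = 0.999984
Product ≈ 1 (deviation 0.002%, within rounding noise).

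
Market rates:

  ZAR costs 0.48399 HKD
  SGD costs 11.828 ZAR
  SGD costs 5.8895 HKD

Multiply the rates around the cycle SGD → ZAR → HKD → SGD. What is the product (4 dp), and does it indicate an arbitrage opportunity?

0.9720 (arbitrage exists)

Around SGD → ZAR → HKD → SGD: 1 × 11.828 × 0.48399 ÷ 5.8895 = 0.972007
Product < 1; profitable direction is SGD → HKD → ZAR → SGD.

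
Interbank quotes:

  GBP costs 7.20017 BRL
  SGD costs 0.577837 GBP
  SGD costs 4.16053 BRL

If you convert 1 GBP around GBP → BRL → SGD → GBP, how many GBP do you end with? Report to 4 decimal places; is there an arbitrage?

Around GBP → BRL → SGD → GBP: 1 × 7.20017 ÷ 4.16053 × 0.577837 = 0.999999
Product ≈ 1 (deviation 0.000%, within rounding noise).

1.0000 (no arbitrage)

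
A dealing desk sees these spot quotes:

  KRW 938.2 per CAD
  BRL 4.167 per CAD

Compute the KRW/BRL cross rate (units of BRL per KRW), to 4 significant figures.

KRW/BRL = 0.004441

1 KRW ÷ 938.2 = 0.00106587 CAD
0.00106587 CAD × 4.167 = 0.00444148 BRL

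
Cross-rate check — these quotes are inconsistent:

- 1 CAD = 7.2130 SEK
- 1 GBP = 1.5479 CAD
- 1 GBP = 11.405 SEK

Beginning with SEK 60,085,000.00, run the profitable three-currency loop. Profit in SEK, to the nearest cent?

Profitable loop is SEK → CAD → GBP → SEK:
SEK 60,085,000.00 ÷ 7.2130 = CAD 8,330,098.43
CAD 8,330,098.43 ÷ 1.5479 = GBP 5,381,548.18
GBP 5,381,548.18 × 11.405 = SEK 61,376,557.03
Profit = SEK 61,376,557.03 − SEK 60,085,000.00

Profit: SEK 1,291,557.03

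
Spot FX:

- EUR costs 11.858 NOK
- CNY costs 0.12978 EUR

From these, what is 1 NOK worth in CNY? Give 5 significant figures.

1 NOK ÷ 11.858 = 0.0843313 EUR
0.0843313 EUR ÷ 0.12978 = 0.649802 CNY

NOK/CNY = 0.64980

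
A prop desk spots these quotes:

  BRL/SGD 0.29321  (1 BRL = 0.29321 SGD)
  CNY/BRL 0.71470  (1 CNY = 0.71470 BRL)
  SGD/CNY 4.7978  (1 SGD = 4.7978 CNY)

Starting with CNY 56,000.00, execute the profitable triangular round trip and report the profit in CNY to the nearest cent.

Profit: CNY 303.15

Profitable loop is CNY → BRL → SGD → CNY:
CNY 56,000.00 × 0.71470 = BRL 40,023.20
BRL 40,023.20 × 0.29321 = SGD 11,735.20
SGD 11,735.20 × 4.7978 = CNY 56,303.15
Profit = CNY 56,303.15 − CNY 56,000.00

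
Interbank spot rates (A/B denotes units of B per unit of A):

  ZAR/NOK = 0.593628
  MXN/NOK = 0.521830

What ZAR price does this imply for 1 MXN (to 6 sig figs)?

1 MXN × 0.521830 = 0.52183 NOK
0.52183 NOK ÷ 0.593628 = 0.879052 ZAR

MXN/ZAR = 0.879052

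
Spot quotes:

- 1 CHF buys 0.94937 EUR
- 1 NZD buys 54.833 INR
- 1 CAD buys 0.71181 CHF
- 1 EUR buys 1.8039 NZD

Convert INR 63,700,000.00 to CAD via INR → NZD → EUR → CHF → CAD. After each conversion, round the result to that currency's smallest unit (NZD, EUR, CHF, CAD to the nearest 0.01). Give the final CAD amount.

INR 63,700,000.00 ÷ 54.833 = NZD 1,161,709.19
NZD 1,161,709.19 ÷ 1.8039 = EUR 643,998.66
EUR 643,998.66 ÷ 0.94937 = CHF 678,343.17
CHF 678,343.17 ÷ 0.71181 = CAD 952,983.48

CAD 952,983.48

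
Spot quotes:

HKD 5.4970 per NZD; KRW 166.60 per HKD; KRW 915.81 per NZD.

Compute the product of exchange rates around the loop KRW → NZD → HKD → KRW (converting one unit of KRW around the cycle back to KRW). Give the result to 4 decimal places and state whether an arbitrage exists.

1.0000 (no arbitrage)

Around KRW → NZD → HKD → KRW: 1 ÷ 915.81 × 5.4970 × 166.60 = 0.999989
Product ≈ 1 (deviation 0.001%, within rounding noise).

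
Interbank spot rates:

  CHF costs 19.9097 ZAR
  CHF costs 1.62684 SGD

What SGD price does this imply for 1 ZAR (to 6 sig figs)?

1 ZAR ÷ 19.9097 = 0.0502268 CHF
0.0502268 CHF × 1.62684 = 0.0817109 SGD

ZAR/SGD = 0.0817109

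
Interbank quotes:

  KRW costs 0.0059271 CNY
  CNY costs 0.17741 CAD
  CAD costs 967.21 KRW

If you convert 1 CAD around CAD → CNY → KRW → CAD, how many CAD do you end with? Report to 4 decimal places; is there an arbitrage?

Around CAD → CNY → KRW → CAD: 1 ÷ 0.17741 ÷ 0.0059271 ÷ 967.21 = 0.983238
Product < 1; profitable direction is CAD → KRW → CNY → CAD.

0.9832 (arbitrage exists)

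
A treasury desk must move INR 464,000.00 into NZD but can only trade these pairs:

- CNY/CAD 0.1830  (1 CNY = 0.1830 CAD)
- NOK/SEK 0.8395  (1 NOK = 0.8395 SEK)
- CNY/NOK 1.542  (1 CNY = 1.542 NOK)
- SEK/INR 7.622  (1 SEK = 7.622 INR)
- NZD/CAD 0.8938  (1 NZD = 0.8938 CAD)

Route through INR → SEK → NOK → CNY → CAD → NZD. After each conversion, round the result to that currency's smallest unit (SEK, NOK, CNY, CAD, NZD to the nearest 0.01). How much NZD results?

INR 464,000.00 ÷ 7.622 = SEK 60,876.41
SEK 60,876.41 ÷ 0.8395 = NOK 72,515.08
NOK 72,515.08 ÷ 1.542 = CNY 47,026.64
CNY 47,026.64 × 0.1830 = CAD 8,605.88
CAD 8,605.88 ÷ 0.8938 = NZD 9,628.42

NZD 9,628.42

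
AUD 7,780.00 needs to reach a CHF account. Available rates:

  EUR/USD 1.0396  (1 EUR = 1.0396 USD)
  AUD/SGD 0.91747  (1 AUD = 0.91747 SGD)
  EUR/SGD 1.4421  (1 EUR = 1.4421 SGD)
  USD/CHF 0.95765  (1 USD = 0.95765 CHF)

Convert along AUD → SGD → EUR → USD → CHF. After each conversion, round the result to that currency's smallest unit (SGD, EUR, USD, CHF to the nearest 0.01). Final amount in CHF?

CHF 4,927.76

AUD 7,780.00 × 0.91747 = SGD 7,137.92
SGD 7,137.92 ÷ 1.4421 = EUR 4,949.67
EUR 4,949.67 × 1.0396 = USD 5,145.68
USD 5,145.68 × 0.95765 = CHF 4,927.76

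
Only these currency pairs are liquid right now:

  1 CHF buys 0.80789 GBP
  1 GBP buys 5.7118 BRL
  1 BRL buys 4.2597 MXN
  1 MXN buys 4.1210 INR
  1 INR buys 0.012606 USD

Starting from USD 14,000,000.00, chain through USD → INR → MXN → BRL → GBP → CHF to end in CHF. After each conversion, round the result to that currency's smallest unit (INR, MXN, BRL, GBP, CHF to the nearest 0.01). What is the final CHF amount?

CHF 13,710,202.82

USD 14,000,000.00 ÷ 0.012606 = INR 1,110,582,262.41
INR 1,110,582,262.41 ÷ 4.1210 = MXN 269,493,390.54
MXN 269,493,390.54 ÷ 4.2597 = BRL 63,265,814.62
BRL 63,265,814.62 ÷ 5.7118 = GBP 11,076,335.76
GBP 11,076,335.76 ÷ 0.80789 = CHF 13,710,202.82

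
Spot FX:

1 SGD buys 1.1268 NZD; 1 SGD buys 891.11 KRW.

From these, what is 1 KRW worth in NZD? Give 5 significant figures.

KRW/NZD = 0.0012645

1 KRW ÷ 891.11 = 0.0011222 SGD
0.0011222 SGD × 1.1268 = 0.00126449 NZD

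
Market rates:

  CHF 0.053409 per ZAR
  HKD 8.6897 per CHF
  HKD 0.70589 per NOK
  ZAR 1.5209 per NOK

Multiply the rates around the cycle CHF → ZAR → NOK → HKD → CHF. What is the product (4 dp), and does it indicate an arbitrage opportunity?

Around CHF → ZAR → NOK → HKD → CHF: 1 ÷ 0.053409 ÷ 1.5209 × 0.70589 ÷ 8.6897 = 1.000039
Product ≈ 1 (deviation 0.004%, within rounding noise).

1.0000 (no arbitrage)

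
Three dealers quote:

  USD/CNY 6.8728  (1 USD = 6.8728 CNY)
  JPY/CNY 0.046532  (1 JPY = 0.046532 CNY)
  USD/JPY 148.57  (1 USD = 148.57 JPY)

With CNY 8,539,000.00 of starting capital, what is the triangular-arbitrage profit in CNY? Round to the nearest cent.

Profit: CNY 50,267.93

Profitable loop is CNY → USD → JPY → CNY:
CNY 8,539,000.00 ÷ 6.8728 = USD 1,242,433.94
USD 1,242,433.94 × 148.57 = JPY 184,588,411
JPY 184,588,411 × 0.046532 = CNY 8,589,267.93
Profit = CNY 8,589,267.93 − CNY 8,539,000.00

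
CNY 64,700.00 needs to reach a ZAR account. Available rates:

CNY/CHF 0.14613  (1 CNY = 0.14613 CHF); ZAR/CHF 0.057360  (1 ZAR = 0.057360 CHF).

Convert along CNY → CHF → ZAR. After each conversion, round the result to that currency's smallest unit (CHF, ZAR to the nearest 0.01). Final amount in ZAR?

CNY 64,700.00 × 0.14613 = CHF 9,454.61
CHF 9,454.61 ÷ 0.057360 = ZAR 164,829.32

ZAR 164,829.32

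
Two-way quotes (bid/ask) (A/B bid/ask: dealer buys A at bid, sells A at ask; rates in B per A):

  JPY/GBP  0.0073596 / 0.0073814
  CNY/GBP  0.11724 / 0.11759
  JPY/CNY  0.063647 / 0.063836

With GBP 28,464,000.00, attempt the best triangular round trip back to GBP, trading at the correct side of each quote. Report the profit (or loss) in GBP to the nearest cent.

Best loop GBP → JPY → CNY → GBP:
GBP 28,464,000.00 ÷ 0.0073814 (buy JPY at ask) = JPY 3,856,179,045
JPY 3,856,179,045 × 0.063647 (sell JPY at bid) = CNY 245,434,227.65
CNY 245,434,227.65 × 0.11724 (sell CNY at bid) = GBP 28,774,708.85

Net profit: GBP 310,708.85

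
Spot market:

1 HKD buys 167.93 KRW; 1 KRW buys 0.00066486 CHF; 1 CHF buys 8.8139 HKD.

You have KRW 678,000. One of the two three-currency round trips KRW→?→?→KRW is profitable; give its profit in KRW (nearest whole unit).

Profitable loop is KRW → HKD → CHF → KRW:
KRW 678,000 ÷ 167.93 = HKD 4,037.40
HKD 4,037.40 ÷ 8.8139 = CHF 458.07
CHF 458.07 ÷ 0.00066486 = KRW 688,974
Profit = KRW 688,974 − KRW 678,000

Profit: KRW 10,974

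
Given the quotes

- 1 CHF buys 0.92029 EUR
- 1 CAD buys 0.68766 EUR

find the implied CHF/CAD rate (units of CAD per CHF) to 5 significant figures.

1 CHF × 0.92029 = 0.92029 EUR
0.92029 EUR ÷ 0.68766 = 1.33829 CAD

CHF/CAD = 1.3383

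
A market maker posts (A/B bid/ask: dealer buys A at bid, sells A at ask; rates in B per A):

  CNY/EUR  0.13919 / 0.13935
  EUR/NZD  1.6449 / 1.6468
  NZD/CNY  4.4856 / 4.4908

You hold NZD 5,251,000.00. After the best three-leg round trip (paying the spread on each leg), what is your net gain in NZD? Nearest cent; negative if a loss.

Best loop NZD → CNY → EUR → NZD:
NZD 5,251,000.00 × 4.4856 (sell NZD at bid) = CNY 23,553,885.60
CNY 23,553,885.60 × 0.13919 (sell CNY at bid) = EUR 3,278,465.34
EUR 3,278,465.34 × 1.6449 (sell EUR at bid) = NZD 5,392,747.63

Net profit: NZD 141,747.63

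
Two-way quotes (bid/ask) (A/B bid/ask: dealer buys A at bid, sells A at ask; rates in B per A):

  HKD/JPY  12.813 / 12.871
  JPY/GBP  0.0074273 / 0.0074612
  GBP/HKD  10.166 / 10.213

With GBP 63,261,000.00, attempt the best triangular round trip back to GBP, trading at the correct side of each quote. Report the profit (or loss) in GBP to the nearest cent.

Net profit: GBP 1,239,302.14

Best loop GBP → JPY → HKD → GBP:
GBP 63,261,000.00 ÷ 0.0074612 (buy JPY at ask) = JPY 8,478,662,950
JPY 8,478,662,950 ÷ 12.871 (buy HKD at ask) = HKD 658,741,585.71
HKD 658,741,585.71 ÷ 10.213 (buy GBP at ask) = GBP 64,500,302.14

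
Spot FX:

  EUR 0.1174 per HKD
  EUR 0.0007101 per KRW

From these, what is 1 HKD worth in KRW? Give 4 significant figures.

1 HKD × 0.1174 = 0.1174 EUR
0.1174 EUR ÷ 0.0007101 = 165.329 KRW

HKD/KRW = 165.3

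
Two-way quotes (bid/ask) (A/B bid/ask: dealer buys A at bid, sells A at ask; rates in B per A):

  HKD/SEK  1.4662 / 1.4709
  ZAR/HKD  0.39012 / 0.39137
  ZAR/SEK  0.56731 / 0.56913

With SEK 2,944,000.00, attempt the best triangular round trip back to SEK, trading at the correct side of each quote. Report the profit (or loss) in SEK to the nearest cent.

Best loop SEK → ZAR → HKD → SEK:
SEK 2,944,000.00 ÷ 0.56913 (buy ZAR at ask) = ZAR 5,172,807.62
ZAR 5,172,807.62 × 0.39012 (sell ZAR at bid) = HKD 2,018,015.71
HKD 2,018,015.71 × 1.4662 (sell HKD at bid) = SEK 2,958,814.63

Net profit: SEK 14,814.63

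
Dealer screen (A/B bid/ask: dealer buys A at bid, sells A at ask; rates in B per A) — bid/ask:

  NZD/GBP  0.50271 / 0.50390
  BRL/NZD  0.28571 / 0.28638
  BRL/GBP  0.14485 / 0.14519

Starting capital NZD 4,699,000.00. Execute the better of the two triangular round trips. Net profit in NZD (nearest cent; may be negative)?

Net profit: NZD 17,685.31

Best loop NZD → BRL → GBP → NZD:
NZD 4,699,000.00 ÷ 0.28638 (buy BRL at ask) = BRL 16,408,268.73
BRL 16,408,268.73 × 0.14485 (sell BRL at bid) = GBP 2,376,737.73
GBP 2,376,737.73 ÷ 0.50390 (buy NZD at ask) = NZD 4,716,685.31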